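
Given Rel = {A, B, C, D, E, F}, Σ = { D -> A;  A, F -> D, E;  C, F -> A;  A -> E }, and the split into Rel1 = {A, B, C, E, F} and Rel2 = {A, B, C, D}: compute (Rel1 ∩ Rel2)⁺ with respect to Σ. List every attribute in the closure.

Rel1 ∩ Rel2 = {A, B, C}.
A → E applies, adding E
Closure: {A, B, C, E}.

A, B, C, E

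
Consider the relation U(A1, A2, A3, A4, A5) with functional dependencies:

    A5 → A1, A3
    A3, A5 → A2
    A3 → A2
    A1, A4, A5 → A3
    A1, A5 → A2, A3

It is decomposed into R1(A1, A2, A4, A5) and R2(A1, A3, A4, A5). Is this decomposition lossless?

Common attributes: R1 ∩ R2 = {A1, A4, A5}.
Closure of {A1, A4, A5}: A5 → A1, A3 applies, adding A3; A3, A5 → A2 applies, adding A2. So (A1, A4, A5)⁺ = {A1, A2, A3, A4, A5}.
This closure contains every attribute of R1, so R1 ∩ R2 → R1. The join is lossless.

Yes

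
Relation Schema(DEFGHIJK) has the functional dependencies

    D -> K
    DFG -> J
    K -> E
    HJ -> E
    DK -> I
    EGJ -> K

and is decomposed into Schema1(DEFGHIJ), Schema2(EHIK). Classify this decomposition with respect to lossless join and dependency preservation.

Lossless test: (EHI)⁺ = {EHI}, which is a superkey of neither fragment — lossy.
Dependency preservation: the restricted closure of {D} across the fragments never reaches {K}, so D → K cannot be enforced without a join — not preserved.

lossy and not dependency-preserving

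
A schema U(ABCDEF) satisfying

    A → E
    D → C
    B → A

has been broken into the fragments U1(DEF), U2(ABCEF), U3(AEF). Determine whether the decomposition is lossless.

No

Chase test. Columns are ABCDEF; row i has aⱼ where attribute j ∈ Ui, else bᵢⱼ.
Initial tableau (one row per fragment):
  row 1: b11 b12 b13 a4 a5 a6
  row 2: a1 a2 a3 b24 a5 a6
  row 3: a1 b32 b33 b34 a5 a6
No row becomes fully distinguished — the join is lossy.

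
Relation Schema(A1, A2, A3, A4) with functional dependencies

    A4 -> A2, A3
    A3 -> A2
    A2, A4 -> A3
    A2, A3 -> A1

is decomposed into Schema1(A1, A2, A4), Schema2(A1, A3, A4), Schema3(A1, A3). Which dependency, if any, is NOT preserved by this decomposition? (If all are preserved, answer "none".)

A3 -> A2

Check A3 → A2: no single fragment contains all of {A2, A3}, and the restricted closure of {A3} across the fragments never reaches {A2}.
A4 → A2, A3 is preserved.
A2, A4 → A3 is preserved.
A2, A3 → A1 is preserved.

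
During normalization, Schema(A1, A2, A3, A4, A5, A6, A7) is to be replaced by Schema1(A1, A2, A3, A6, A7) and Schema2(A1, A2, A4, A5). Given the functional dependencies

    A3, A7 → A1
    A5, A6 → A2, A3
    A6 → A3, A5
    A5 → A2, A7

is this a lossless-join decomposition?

Common attributes: Schema1 ∩ Schema2 = {A1, A2}.
No dependency enlarges {A1, A2}, so (A1, A2)⁺ = {A1, A2}.
The closure contains neither all of Schema1 = {A1, A2, A3, A6, A7} nor all of Schema2 = {A1, A2, A4, A5}, so the common attributes are not a superkey of either fragment. The join is lossy.

No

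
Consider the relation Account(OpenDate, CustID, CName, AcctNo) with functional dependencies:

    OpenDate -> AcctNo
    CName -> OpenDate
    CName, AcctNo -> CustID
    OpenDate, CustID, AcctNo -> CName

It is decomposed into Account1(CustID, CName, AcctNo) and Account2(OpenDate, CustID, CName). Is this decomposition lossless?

Common attributes: Account1 ∩ Account2 = {CustID, CName}.
Closure of {CustID, CName}: CName → OpenDate applies, adding OpenDate; OpenDate → AcctNo applies, adding AcctNo. So (CustID, CName)⁺ = {OpenDate, CustID, CName, AcctNo}.
This closure contains every attribute of Account1, so Account1 ∩ Account2 → Account1. The join is lossless.

Yes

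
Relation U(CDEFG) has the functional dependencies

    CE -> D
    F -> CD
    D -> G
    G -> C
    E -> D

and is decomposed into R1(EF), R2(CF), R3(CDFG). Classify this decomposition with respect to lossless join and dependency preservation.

Lossless test (chase): Rows 1 and 2 agree on F; apply F→CD and equate their CD entries. Rows 1 and 3 agree on F; apply F→CD and equate their CD entries. Rows 1 and 2 agree on D; apply D→G and equate their G entries. Rows 1 and 3 agree on D; apply D→G and equate their G entries. Row 1 is now all distinguished symbols — the join is lossless.
Dependency preservation: the restricted closure of {CE} across the fragments never reaches {D}, so CE → D cannot be enforced without a join — not preserved.

lossless but not dependency-preserving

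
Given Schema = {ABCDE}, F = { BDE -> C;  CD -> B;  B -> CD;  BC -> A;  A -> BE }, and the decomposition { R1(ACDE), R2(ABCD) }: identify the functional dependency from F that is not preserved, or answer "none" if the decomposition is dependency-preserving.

BDE → C: restricted closure across fragments reaches C.
CD → B lies within R2.
B → CD lies within R2.
BC → A lies within R2.
A → BE: restricted closure across fragments reaches BE.
Every dependency is enforceable on the fragments, so the decomposition is dependency-preserving.

none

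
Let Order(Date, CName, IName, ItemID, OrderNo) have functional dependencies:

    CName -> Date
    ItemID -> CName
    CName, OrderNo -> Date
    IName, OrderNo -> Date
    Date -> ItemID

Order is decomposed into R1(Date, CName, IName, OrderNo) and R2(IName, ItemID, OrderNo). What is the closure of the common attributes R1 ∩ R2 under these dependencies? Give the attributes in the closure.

Date, CName, IName, ItemID, OrderNo

R1 ∩ R2 = {IName, OrderNo}.
IName, OrderNo → Date applies, adding Date
Date → ItemID applies, adding ItemID
ItemID → CName applies, adding CName
Closure: {Date, CName, IName, ItemID, OrderNo}.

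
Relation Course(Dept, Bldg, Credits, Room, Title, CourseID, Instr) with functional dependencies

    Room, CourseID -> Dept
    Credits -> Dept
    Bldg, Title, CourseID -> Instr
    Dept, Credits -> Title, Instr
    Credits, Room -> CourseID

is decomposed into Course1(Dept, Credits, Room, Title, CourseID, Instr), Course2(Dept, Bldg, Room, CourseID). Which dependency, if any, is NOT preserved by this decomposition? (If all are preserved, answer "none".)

Bldg, Title, CourseID -> Instr

Check Bldg, Title, CourseID → Instr: no single fragment contains all of {Bldg, Title, CourseID, Instr}, and the restricted closure of {Bldg, Title, CourseID} across the fragments never reaches {Instr}.
Room, CourseID → Dept is preserved.
Credits → Dept is preserved.
Dept, Credits → Title, Instr is preserved.
Credits, Room → CourseID is preserved.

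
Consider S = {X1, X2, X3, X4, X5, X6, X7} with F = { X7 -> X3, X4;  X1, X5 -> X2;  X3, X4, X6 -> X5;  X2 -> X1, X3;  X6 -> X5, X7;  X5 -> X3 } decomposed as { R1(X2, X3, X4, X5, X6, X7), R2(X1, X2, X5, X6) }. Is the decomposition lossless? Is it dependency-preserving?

Lossless test: (X2, X5, X6)⁺ = {X1, X2, X3, X4, X5, X6, X7}, which contains all of one fragment — lossless.
Dependency preservation: X2 → X1, X3 is not contained in any single fragment, but the restricted closure of its left-hand side across the fragments still reaches the right-hand side; the remaining FDs each lie inside some fragment. All dependencies are preserved.

lossless and dependency-preserving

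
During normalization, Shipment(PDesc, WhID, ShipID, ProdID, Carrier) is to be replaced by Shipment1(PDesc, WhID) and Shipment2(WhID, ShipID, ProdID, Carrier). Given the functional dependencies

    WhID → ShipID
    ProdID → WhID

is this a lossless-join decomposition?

No

Common attributes: Shipment1 ∩ Shipment2 = {WhID}.
Closure of {WhID}: WhID → ShipID applies, adding ShipID. So (WhID)⁺ = {WhID, ShipID}.
The closure contains neither all of Shipment1 = {PDesc, WhID} nor all of Shipment2 = {WhID, ShipID, ProdID, Carrier}, so the common attributes are not a superkey of either fragment. The join is lossy.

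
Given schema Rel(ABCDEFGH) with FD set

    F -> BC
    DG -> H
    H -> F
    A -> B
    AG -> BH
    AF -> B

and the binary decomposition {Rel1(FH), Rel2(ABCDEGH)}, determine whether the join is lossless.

Yes

Common attributes: Rel1 ∩ Rel2 = {H}.
Closure of {H}: H → F applies, adding F; F → BC applies, adding BC. So (H)⁺ = {BCFH}.
This closure contains every attribute of Rel1, so Rel1 ∩ Rel2 → Rel1. The join is lossless.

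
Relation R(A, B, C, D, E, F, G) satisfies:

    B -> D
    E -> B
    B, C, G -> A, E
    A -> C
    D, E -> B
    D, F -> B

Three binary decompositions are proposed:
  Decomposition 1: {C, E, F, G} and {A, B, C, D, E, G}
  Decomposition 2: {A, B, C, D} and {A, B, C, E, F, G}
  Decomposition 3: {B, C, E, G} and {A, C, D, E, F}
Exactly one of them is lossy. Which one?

Decomposition 3

Decomposition 1: common = {C, E, G}, closure = {A, B, C, D, E, G} → lossless.
Decomposition 2: common = {A, B, C}, closure = {A, B, C, D} → lossless.
Decomposition 3: common = {C, E}, closure = {B, C, D, E} → lossy.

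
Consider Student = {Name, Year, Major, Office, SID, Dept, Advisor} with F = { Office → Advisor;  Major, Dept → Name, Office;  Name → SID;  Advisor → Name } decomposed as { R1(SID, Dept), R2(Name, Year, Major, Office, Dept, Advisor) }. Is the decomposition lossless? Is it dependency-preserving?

lossy and not dependency-preserving

Lossless test: (Dept)⁺ = {Dept}, which is a superkey of neither fragment — lossy.
Dependency preservation: the restricted closure of {Name} across the fragments never reaches {SID}, so Name → SID cannot be enforced without a join — not preserved.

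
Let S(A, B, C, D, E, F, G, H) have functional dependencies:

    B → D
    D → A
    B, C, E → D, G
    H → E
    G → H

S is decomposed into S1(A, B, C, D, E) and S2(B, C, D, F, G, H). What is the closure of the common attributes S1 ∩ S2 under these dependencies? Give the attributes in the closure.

A, B, C, D

S1 ∩ S2 = {B, C, D}.
D → A applies, adding A
Closure: {A, B, C, D}.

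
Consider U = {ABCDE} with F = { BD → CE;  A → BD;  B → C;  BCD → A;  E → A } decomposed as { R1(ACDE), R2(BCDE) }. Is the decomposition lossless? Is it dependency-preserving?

Lossless test: (CDE)⁺ = {ABCDE}, which contains all of one fragment — lossless.
Dependency preservation: A → BD; BCD → A are not contained in any single fragment, but the restricted closure of each left-hand side across the fragments still reaches the right-hand side; the remaining FDs each lie inside some fragment. All dependencies are preserved.

lossless and dependency-preserving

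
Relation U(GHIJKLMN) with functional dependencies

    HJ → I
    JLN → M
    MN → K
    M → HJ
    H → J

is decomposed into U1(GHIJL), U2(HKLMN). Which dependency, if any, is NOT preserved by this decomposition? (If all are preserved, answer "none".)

JLN → M

Check JLN → M: no single fragment contains all of {JLMN}, and the restricted closure of {JLN} across the fragments never reaches {M}.
HJ → I is preserved.
MN → K is preserved.
M → HJ is preserved.
H → J is preserved.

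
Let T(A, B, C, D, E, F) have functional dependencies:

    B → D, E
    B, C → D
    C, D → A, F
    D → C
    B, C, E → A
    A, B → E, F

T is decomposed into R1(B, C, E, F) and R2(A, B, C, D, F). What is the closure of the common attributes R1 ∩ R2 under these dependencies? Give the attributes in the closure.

R1 ∩ R2 = {B, C, F}.
B → D, E applies, adding D, E
C, D → A, F applies, adding A
Closure: {A, B, C, D, E, F}.

A, B, C, D, E, F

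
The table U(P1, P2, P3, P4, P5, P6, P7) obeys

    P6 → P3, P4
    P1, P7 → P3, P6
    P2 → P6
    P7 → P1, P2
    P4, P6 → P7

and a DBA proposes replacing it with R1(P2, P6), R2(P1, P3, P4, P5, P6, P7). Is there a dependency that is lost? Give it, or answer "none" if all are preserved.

P6 → P3, P4 lies within R2.
P1, P7 → P3, P6 lies within R2.
P2 → P6 lies within R1.
P7 → P1, P2: restricted closure across fragments reaches P1, P2.
P4, P6 → P7 lies within R2.
Every dependency is enforceable on the fragments, so the decomposition is dependency-preserving.

none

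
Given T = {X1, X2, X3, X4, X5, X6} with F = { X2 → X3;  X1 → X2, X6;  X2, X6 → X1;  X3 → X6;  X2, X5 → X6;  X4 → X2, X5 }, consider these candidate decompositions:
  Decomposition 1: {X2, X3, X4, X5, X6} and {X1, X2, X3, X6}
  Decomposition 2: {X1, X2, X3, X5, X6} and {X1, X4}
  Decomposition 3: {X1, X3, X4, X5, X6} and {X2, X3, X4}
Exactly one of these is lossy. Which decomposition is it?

Decomposition 2

Decomposition 1: common = {X2, X3, X6}, closure = {X1, X2, X3, X6} → lossless.
Decomposition 2: common = {X1}, closure = {X1, X2, X3, X6} → lossy.
Decomposition 3: common = {X3, X4}, closure = {X1, X2, X3, X4, X5, X6} → lossless.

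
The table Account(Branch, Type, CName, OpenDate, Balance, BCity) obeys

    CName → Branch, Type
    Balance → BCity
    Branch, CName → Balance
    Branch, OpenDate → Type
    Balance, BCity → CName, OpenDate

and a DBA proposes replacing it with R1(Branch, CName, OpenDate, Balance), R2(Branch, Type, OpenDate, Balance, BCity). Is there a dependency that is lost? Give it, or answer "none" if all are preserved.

none

CName → Branch, Type: restricted closure across fragments reaches Branch, Type.
Balance → BCity lies within R2.
Branch, CName → Balance lies within R1.
Branch, OpenDate → Type lies within R2.
Balance, BCity → CName, OpenDate: restricted closure across fragments reaches CName, OpenDate.
Every dependency is enforceable on the fragments, so the decomposition is dependency-preserving.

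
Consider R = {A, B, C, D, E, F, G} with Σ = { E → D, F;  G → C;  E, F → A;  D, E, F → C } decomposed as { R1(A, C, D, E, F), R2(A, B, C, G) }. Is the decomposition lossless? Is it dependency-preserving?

Lossless test: (A, C)⁺ = {A, C}, which is a superkey of neither fragment — lossy.
Dependency preservation: every FD's attributes lie within a single fragment, so each can be enforced locally — preserved.

lossy but dependency-preserving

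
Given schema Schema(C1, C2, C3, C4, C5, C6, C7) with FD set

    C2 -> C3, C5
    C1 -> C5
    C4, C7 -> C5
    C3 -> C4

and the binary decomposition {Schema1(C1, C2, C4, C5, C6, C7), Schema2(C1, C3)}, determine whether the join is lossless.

Common attributes: Schema1 ∩ Schema2 = {C1}.
Closure of {C1}: C1 → C5 applies, adding C5. So (C1)⁺ = {C1, C5}.
The closure contains neither all of Schema1 = {C1, C2, C4, C5, C6, C7} nor all of Schema2 = {C1, C3}, so the common attributes are not a superkey of either fragment. The join is lossy.

No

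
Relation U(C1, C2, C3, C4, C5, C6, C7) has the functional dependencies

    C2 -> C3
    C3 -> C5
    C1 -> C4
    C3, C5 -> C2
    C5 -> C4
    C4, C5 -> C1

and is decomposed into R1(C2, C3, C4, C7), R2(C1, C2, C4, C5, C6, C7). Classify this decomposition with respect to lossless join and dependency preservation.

lossless and dependency-preserving

Lossless test: (C2, C4, C7)⁺ = {C1, C2, C3, C4, C5, C7}, which contains all of one fragment — lossless.
Dependency preservation: C3 → C5; C3, C5 → C2 are not contained in any single fragment, but the restricted closure of each left-hand side across the fragments still reaches the right-hand side; the remaining FDs each lie inside some fragment. All dependencies are preserved.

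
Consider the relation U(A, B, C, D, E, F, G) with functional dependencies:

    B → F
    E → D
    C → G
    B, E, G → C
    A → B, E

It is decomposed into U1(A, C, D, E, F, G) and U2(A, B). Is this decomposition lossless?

Yes

Common attributes: U1 ∩ U2 = {A}.
Closure of {A}: A → B, E applies, adding B, E; B → F applies, adding F; E → D applies, adding D. So (A)⁺ = {A, B, D, E, F}.
This closure contains every attribute of U2, so U1 ∩ U2 → U2. The join is lossless.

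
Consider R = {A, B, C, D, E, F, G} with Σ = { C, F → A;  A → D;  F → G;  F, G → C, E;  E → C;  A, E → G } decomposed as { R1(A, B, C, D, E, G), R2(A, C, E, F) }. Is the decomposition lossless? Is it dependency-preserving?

lossy but dependency-preserving

Lossless test: (A, C, E)⁺ = {A, C, D, E, G}, which is a superkey of neither fragment — lossy.
Dependency preservation: F → G; F, G → C, E are not contained in any single fragment, but the restricted closure of each left-hand side across the fragments still reaches the right-hand side; the remaining FDs each lie inside some fragment. All dependencies are preserved.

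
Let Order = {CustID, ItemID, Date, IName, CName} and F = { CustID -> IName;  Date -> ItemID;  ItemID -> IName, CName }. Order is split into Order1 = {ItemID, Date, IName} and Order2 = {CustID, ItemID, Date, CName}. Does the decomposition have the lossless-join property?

Yes

Common attributes: Order1 ∩ Order2 = {ItemID, Date}.
Closure of {ItemID, Date}: ItemID → IName, CName applies, adding IName, CName. So (ItemID, Date)⁺ = {ItemID, Date, IName, CName}.
This closure contains every attribute of Order1, so Order1 ∩ Order2 → Order1. The join is lossless.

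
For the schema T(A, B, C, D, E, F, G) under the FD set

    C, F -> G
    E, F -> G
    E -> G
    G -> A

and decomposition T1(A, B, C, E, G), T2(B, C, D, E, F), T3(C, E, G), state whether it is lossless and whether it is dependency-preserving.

Lossless test (chase): Rows 1 and 2 agree on E; apply E→G and equate their G entries. Rows 1 and 2 agree on G; apply G→A and equate their A entries. Rows 1 and 3 agree on G; apply G→A and equate their A entries. Row 2 is now all distinguished symbols — the join is lossless.
Dependency preservation: the restricted closure of {C, F} across the fragments never reaches {G}, so C, F → G cannot be enforced without a join — not preserved.

lossless but not dependency-preserving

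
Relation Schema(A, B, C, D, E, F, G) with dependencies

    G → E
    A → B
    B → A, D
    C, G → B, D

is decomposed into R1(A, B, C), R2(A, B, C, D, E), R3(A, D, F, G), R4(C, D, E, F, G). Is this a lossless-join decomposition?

Chase test. Columns are A, B, C, D, E, F, G; row i has aⱼ where attribute j ∈ Ri, else bᵢⱼ.
Initial tableau (one row per fragment):
  row 1: a1 a2 a3 b14 b15 b16 b17
  row 2: a1 a2 a3 a4 a5 b26 b27
  row 3: a1 b32 b33 a4 b35 a6 a7
  row 4: b41 b42 a3 a4 a5 a6 a7
Rows 3 and 4 agree on G; apply G→E and equate their E entries.
Rows 1 and 3 agree on A; apply A→B and equate their B entries.
Rows 1 and 2 agree on B; apply B→A, D and equate their A, D entries.
No row becomes fully distinguished — the join is lossy.

No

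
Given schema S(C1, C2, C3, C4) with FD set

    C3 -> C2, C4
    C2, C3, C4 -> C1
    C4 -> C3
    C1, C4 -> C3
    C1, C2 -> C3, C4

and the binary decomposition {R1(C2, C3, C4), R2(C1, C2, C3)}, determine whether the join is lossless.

Yes

Common attributes: R1 ∩ R2 = {C2, C3}.
Closure of {C2, C3}: C3 → C2, C4 applies, adding C4; C2, C3, C4 → C1 applies, adding C1. So (C2, C3)⁺ = {C1, C2, C3, C4}.
This closure contains every attribute of R1, so R1 ∩ R2 → R1. The join is lossless.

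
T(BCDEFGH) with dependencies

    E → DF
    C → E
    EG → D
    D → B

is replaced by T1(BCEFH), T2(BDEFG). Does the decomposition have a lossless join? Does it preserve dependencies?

Lossless test: (BEF)⁺ = {BDEF}, which is a superkey of neither fragment — lossy.
Dependency preservation: every FD's attributes lie within a single fragment, so each can be enforced locally — preserved.

lossy but dependency-preserving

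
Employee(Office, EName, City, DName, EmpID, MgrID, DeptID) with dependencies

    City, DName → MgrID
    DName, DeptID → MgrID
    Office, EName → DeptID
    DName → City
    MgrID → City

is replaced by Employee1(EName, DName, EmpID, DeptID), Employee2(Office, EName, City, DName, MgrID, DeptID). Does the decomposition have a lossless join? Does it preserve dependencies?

lossy but dependency-preserving

Lossless test: (EName, DName, DeptID)⁺ = {EName, City, DName, MgrID, DeptID}, which is a superkey of neither fragment — lossy.
Dependency preservation: every FD's attributes lie within a single fragment, so each can be enforced locally — preserved.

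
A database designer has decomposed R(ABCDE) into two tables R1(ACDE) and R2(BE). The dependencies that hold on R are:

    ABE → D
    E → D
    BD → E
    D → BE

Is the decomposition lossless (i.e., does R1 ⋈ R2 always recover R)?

Yes

Common attributes: R1 ∩ R2 = {E}.
Closure of {E}: E → D applies, adding D; D → BE applies, adding B. So (E)⁺ = {BDE}.
This closure contains every attribute of R2, so R1 ∩ R2 → R2. The join is lossless.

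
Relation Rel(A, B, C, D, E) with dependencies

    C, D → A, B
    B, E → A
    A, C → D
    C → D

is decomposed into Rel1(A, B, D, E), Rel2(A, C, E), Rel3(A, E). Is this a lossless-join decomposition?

No

Chase test. Columns are A, B, C, D, E; row i has aⱼ where attribute j ∈ Reli, else bᵢⱼ.
Initial tableau (one row per fragment):
  row 1: a1 a2 b13 a4 a5
  row 2: a1 b22 a3 b24 a5
  row 3: a1 b32 b33 b34 a5
No row becomes fully distinguished — the join is lossy.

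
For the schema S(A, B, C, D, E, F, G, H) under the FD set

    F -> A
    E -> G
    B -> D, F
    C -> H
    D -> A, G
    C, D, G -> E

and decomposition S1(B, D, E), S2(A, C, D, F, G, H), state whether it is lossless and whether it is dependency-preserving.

Lossless test: (D)⁺ = {A, D, G}, which is a superkey of neither fragment — lossy.
Dependency preservation: the restricted closure of {E} across the fragments never reaches {G}, so E → G cannot be enforced without a join — not preserved.

lossy and not dependency-preserving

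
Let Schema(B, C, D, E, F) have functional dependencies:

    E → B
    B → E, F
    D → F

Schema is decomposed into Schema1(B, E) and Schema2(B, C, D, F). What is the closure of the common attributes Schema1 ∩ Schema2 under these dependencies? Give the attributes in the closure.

B, E, F

Schema1 ∩ Schema2 = {B}.
B → E, F applies, adding E, F
Closure: {B, E, F}.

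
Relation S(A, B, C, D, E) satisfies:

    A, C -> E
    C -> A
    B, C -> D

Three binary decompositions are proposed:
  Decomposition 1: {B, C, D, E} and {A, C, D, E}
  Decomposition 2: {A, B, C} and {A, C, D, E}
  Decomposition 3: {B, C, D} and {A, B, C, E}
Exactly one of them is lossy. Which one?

Decomposition 1: common = {C, D, E}, closure = {A, C, D, E} → lossless.
Decomposition 2: common = {A, C}, closure = {A, C, E} → lossy.
Decomposition 3: common = {B, C}, closure = {A, B, C, D, E} → lossless.

Decomposition 2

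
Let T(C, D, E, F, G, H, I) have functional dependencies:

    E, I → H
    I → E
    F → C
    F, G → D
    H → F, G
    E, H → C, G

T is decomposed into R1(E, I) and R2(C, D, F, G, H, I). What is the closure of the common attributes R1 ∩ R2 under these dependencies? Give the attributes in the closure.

R1 ∩ R2 = {I}.
I → E applies, adding E
E, I → H applies, adding H
H → F, G applies, adding F, G
E, H → C, G applies, adding C
F, G → D applies, adding D
Closure: {C, D, E, F, G, H, I}.

C, D, E, F, G, H, I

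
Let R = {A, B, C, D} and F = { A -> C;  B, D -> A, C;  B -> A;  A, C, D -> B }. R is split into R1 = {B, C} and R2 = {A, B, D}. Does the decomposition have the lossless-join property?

Yes

Common attributes: R1 ∩ R2 = {B}.
Closure of {B}: B → A applies, adding A; A → C applies, adding C. So (B)⁺ = {A, B, C}.
This closure contains every attribute of R1, so R1 ∩ R2 → R1. The join is lossless.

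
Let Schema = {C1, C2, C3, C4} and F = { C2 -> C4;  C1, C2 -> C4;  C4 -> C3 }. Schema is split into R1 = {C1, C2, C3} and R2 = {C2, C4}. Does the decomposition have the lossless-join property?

Yes

Common attributes: R1 ∩ R2 = {C2}.
Closure of {C2}: C2 → C4 applies, adding C4; C4 → C3 applies, adding C3. So (C2)⁺ = {C2, C3, C4}.
This closure contains every attribute of R2, so R1 ∩ R2 → R2. The join is lossless.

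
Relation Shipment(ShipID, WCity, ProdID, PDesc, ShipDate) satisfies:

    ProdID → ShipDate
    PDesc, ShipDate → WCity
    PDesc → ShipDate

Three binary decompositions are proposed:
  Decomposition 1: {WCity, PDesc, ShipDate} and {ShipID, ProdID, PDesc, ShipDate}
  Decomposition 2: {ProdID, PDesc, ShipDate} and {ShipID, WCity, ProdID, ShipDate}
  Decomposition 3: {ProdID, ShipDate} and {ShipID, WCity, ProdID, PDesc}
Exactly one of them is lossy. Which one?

Decomposition 2

Decomposition 1: common = {PDesc, ShipDate}, closure = {WCity, PDesc, ShipDate} → lossless.
Decomposition 2: common = {ProdID, ShipDate}, closure = {ProdID, ShipDate} → lossy.
Decomposition 3: common = {ProdID}, closure = {ProdID, ShipDate} → lossless.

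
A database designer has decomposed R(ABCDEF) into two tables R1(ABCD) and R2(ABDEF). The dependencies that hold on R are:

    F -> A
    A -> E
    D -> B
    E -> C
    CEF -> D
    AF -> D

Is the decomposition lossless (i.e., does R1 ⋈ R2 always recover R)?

Common attributes: R1 ∩ R2 = {ABD}.
Closure of {ABD}: A → E applies, adding E; E → C applies, adding C. So (ABD)⁺ = {ABCDE}.
This closure contains every attribute of R1, so R1 ∩ R2 → R1. The join is lossless.

Yes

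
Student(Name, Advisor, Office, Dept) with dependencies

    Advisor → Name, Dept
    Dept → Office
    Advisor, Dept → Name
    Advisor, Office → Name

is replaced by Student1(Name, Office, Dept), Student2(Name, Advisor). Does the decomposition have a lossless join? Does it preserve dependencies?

lossy and not dependency-preserving

Lossless test: (Name)⁺ = {Name}, which is a superkey of neither fragment — lossy.
Dependency preservation: the restricted closure of {Advisor} across the fragments never reaches {Name, Dept}, so Advisor → Name, Dept cannot be enforced without a join — not preserved.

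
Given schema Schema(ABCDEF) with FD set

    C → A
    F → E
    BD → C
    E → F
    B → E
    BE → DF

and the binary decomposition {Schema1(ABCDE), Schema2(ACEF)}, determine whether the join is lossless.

Yes

Common attributes: Schema1 ∩ Schema2 = {ACE}.
Closure of {ACE}: E → F applies, adding F. So (ACE)⁺ = {ACEF}.
This closure contains every attribute of Schema2, so Schema1 ∩ Schema2 → Schema2. The join is lossless.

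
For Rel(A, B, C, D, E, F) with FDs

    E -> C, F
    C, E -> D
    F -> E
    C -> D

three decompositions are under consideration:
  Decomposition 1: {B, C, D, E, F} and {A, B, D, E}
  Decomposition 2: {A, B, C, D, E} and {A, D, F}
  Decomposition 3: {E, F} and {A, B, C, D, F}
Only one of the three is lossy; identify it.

Decomposition 2

Decomposition 1: common = {B, D, E}, closure = {B, C, D, E, F} → lossless.
Decomposition 2: common = {A, D}, closure = {A, D} → lossy.
Decomposition 3: common = {F}, closure = {C, D, E, F} → lossless.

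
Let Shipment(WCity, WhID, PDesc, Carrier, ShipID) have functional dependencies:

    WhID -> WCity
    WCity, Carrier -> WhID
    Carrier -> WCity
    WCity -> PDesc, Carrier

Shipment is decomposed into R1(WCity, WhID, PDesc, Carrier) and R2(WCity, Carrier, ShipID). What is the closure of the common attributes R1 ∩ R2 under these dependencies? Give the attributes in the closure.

WCity, WhID, PDesc, Carrier

R1 ∩ R2 = {WCity, Carrier}.
WCity, Carrier → WhID applies, adding WhID
WCity → PDesc, Carrier applies, adding PDesc
Closure: {WCity, WhID, PDesc, Carrier}.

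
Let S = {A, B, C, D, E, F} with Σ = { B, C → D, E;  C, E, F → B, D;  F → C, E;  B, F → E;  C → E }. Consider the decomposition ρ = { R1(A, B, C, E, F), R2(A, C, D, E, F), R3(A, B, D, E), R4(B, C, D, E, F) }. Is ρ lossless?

Yes

Chase test. Columns are A, B, C, D, E, F; row i has aⱼ where attribute j ∈ Ri, else bᵢⱼ.
Initial tableau (one row per fragment):
  row 1: a1 a2 a3 b14 a5 a6
  row 2: a1 b22 a3 a4 a5 a6
  row 3: a1 a2 b33 a4 a5 b36
  row 4: b41 a2 a3 a4 a5 a6
Rows 1 and 4 agree on B, C; apply B, C→D, E and equate their D, E entries.
Rows 1 and 2 agree on C, E, F; apply C, E, F→B, D and equate their B, D entries.
Row 1 is now all distinguished symbols — the join is lossless.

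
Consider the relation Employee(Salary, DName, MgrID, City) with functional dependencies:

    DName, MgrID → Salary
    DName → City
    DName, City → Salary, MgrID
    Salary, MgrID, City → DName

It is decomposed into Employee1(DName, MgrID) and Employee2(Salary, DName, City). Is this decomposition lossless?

Yes

Common attributes: Employee1 ∩ Employee2 = {DName}.
Closure of {DName}: DName → City applies, adding City; DName, City → Salary, MgrID applies, adding Salary, MgrID. So (DName)⁺ = {Salary, DName, MgrID, City}.
This closure contains every attribute of Employee1, so Employee1 ∩ Employee2 → Employee1. The join is lossless.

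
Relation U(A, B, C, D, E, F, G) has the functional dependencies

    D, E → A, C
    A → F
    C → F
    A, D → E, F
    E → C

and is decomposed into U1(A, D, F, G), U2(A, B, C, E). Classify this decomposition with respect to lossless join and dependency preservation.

Lossless test: (A)⁺ = {A, F}, which is a superkey of neither fragment — lossy.
Dependency preservation: the restricted closure of {D, E} across the fragments never reaches {A, C}, so D, E → A, C cannot be enforced without a join — not preserved.

lossy and not dependency-preserving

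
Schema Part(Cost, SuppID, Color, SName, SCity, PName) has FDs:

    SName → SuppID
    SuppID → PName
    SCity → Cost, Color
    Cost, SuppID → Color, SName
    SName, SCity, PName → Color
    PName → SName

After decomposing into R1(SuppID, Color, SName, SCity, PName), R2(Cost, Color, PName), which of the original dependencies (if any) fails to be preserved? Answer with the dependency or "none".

SCity → Cost, Color

Check SCity → Cost, Color: no single fragment contains all of {Cost, Color, SCity}, and the restricted closure of {SCity} across the fragments never reaches {Cost, Color}.
SName → SuppID is preserved.
SuppID → PName is preserved.
Cost, SuppID → Color, SName is preserved.
SName, SCity, PName → Color is preserved.
PName → SName is preserved.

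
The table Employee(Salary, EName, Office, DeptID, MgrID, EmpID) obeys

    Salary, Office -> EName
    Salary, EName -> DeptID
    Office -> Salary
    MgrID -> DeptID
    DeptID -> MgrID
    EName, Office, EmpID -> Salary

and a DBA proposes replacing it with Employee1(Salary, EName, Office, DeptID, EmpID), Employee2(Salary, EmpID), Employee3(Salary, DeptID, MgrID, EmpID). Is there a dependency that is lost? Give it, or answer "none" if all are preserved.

none

Salary, Office → EName lies within Employee1.
Salary, EName → DeptID lies within Employee1.
Office → Salary lies within Employee1.
MgrID → DeptID lies within Employee3.
DeptID → MgrID lies within Employee3.
EName, Office, EmpID → Salary lies within Employee1.
Every dependency is enforceable on the fragments, so the decomposition is dependency-preserving.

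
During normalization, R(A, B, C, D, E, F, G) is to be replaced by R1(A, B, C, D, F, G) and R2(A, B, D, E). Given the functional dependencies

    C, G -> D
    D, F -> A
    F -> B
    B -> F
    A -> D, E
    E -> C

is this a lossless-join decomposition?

Yes

Common attributes: R1 ∩ R2 = {A, B, D}.
Closure of {A, B, D}: B → F applies, adding F; A → D, E applies, adding E; E → C applies, adding C. So (A, B, D)⁺ = {A, B, C, D, E, F}.
This closure contains every attribute of R2, so R1 ∩ R2 → R2. The join is lossless.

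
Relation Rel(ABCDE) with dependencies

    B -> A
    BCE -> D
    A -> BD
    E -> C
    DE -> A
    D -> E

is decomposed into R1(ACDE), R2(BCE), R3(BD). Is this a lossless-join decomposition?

Yes

Chase test. Columns are ABCDE; row i has aⱼ where attribute j ∈ Ri, else bᵢⱼ.
Initial tableau (one row per fragment):
  row 1: a1 b12 a3 a4 a5
  row 2: b21 a2 a3 b24 a5
  row 3: b31 a2 b33 a4 b35
Rows 2 and 3 agree on B; apply B→A and equate their A entries.
Rows 2 and 3 agree on A; apply A→BD and equate their BD entries.
Rows 1 and 2 agree on DE; apply DE→A and equate their A entries.
Rows 1 and 3 agree on D; apply D→E and equate their E entries.
Rows 1 and 2 agree on A; apply A→BD and equate their BD entries.
Rows 1 and 3 agree on E; apply E→C and equate their C entries.
Row 1 is now all distinguished symbols — the join is lossless.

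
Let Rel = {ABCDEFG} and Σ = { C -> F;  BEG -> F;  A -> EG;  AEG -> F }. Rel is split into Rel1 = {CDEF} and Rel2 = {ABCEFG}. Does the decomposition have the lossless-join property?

Common attributes: Rel1 ∩ Rel2 = {CEF}.
No dependency enlarges {CEF}, so (CEF)⁺ = {CEF}.
The closure contains neither all of Rel1 = {CDEF} nor all of Rel2 = {ABCEFG}, so the common attributes are not a superkey of either fragment. The join is lossy.

No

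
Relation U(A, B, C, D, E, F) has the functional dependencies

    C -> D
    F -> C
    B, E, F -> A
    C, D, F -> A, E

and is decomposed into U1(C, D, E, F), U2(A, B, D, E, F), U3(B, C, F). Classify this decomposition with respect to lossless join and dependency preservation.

Lossless test (chase): Rows 1 and 3 agree on C; apply C→D and equate their D entries. Rows 1 and 2 agree on F; apply F→C and equate their C entries. Rows 1 and 2 agree on C, D, F; apply C, D, F→A, E and equate their A, E entries. Rows 1 and 3 agree on C, D, F; apply C, D, F→A, E and equate their A, E entries. Row 2 is now all distinguished symbols — the join is lossless.
Dependency preservation: C, D, F → A, E is not contained in any single fragment, but the restricted closure of its left-hand side across the fragments still reaches the right-hand side; the remaining FDs each lie inside some fragment. All dependencies are preserved.

lossless and dependency-preserving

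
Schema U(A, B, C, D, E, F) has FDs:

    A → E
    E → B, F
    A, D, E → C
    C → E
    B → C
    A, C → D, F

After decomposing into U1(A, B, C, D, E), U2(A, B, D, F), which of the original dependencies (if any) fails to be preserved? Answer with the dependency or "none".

none

A → E lies within U1.
E → B, F: restricted closure across fragments reaches B, F.
A, D, E → C lies within U1.
C → E lies within U1.
B → C lies within U1.
A, C → D, F: restricted closure across fragments reaches D, F.
Every dependency is enforceable on the fragments, so the decomposition is dependency-preserving.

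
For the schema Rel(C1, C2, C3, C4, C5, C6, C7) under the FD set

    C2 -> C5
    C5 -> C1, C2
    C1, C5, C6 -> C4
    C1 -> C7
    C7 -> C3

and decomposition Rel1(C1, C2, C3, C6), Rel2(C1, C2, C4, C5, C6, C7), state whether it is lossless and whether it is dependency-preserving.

Lossless test: (C1, C2, C6)⁺ = {C1, C2, C3, C4, C5, C6, C7}, which contains all of one fragment — lossless.
Dependency preservation: the restricted closure of {C7} across the fragments never reaches {C3}, so C7 → C3 cannot be enforced without a join — not preserved.

lossless but not dependency-preserving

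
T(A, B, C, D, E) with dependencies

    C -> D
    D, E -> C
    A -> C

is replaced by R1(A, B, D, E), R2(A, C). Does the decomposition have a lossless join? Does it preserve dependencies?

lossless but not dependency-preserving

Lossless test: (A)⁺ = {A, C, D}, which contains all of one fragment — lossless.
Dependency preservation: the restricted closure of {C} across the fragments never reaches {D}, so C → D cannot be enforced without a join — not preserved.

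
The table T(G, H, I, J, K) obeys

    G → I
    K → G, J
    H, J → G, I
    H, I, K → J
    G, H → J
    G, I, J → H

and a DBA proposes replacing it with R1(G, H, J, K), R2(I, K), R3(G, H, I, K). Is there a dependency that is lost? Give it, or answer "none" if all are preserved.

G → I lies within R3.
K → G, J lies within R1.
H, J → G, I: restricted closure across fragments reaches G, I.
H, I, K → J: restricted closure across fragments reaches J.
G, H → J lies within R1.
G, I, J → H: restricted closure across fragments reaches H.
Every dependency is enforceable on the fragments, so the decomposition is dependency-preserving.

none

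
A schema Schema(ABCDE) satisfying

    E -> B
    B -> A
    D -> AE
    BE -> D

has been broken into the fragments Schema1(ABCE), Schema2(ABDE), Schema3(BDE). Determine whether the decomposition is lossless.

Yes

Chase test. Columns are ABCDE; row i has aⱼ where attribute j ∈ Schemai, else bᵢⱼ.
Initial tableau (one row per fragment):
  row 1: a1 a2 a3 b14 a5
  row 2: a1 a2 b23 a4 a5
  row 3: b31 a2 b33 a4 a5
Rows 1 and 3 agree on B; apply B→A and equate their A entries.
Rows 1 and 2 agree on BE; apply BE→D and equate their D entries.
Row 1 is now all distinguished symbols — the join is lossless.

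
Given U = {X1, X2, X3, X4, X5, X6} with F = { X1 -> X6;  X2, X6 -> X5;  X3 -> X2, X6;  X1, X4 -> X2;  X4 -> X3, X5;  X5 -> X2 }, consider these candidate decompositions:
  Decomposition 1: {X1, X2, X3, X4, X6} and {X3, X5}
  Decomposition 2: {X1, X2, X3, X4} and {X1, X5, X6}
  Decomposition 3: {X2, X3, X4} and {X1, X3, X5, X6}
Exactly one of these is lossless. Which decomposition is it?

Decomposition 1: common = {X3}, closure = {X2, X3, X5, X6} → lossless.
Decomposition 2: common = {X1}, closure = {X1, X6} → lossy.
Decomposition 3: common = {X3}, closure = {X2, X3, X5, X6} → lossy.

Decomposition 1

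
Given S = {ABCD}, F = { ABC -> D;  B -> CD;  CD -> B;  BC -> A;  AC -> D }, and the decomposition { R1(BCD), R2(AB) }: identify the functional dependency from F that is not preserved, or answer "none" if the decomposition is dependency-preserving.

AC -> D

Check AC → D: no single fragment contains all of {ACD}, and the restricted closure of {AC} across the fragments never reaches {D}.
ABC → D is preserved.
B → CD is preserved.
CD → B is preserved.
BC → A is preserved.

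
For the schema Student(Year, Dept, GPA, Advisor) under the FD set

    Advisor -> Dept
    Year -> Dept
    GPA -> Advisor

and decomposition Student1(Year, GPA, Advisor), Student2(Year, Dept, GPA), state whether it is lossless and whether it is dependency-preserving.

Lossless test: (Year, GPA)⁺ = {Year, Dept, GPA, Advisor}, which contains all of one fragment — lossless.
Dependency preservation: the restricted closure of {Advisor} across the fragments never reaches {Dept}, so Advisor → Dept cannot be enforced without a join — not preserved.

lossless but not dependency-preserving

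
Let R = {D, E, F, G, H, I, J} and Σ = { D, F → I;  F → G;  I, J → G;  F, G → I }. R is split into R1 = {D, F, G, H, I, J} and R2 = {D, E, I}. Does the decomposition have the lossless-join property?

No

Common attributes: R1 ∩ R2 = {D, I}.
No dependency enlarges {D, I}, so (D, I)⁺ = {D, I}.
The closure contains neither all of R1 = {D, F, G, H, I, J} nor all of R2 = {D, E, I}, so the common attributes are not a superkey of either fragment. The join is lossy.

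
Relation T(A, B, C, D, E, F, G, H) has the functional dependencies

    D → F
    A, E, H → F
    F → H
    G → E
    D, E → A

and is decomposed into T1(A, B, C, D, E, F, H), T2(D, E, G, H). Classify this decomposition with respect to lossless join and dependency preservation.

Lossless test: (D, E, H)⁺ = {A, D, E, F, H}, which is a superkey of neither fragment — lossy.
Dependency preservation: every FD's attributes lie within a single fragment, so each can be enforced locally — preserved.

lossy but dependency-preserving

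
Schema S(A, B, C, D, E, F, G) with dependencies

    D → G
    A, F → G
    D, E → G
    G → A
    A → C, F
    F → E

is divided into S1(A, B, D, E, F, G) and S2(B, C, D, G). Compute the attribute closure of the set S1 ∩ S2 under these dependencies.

S1 ∩ S2 = {B, D, G}.
G → A applies, adding A
A → C, F applies, adding C, F
F → E applies, adding E
Closure: {A, B, C, D, E, F, G}.

A, B, C, D, E, F, G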